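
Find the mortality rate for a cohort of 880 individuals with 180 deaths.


Mortality rate = 180 / 880 = 0.204545 ≈ 0.2045

0.2045


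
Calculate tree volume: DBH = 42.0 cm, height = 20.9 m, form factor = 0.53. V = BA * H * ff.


(D/200)^2 = (42.0/200)^2 = 0.21^2 = 0.0441
BA = 3.141593 * 0.0441 = 0.138544 m^2
V = 0.138544 * 20.9 * 0.53 = 1.53465 ≈ 1.535 m^3

1.535 m^3


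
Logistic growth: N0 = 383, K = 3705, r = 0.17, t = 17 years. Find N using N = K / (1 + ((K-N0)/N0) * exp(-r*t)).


(K - N0)/N0 = (3705 - 383)/383 = 3322/383 = 8.67363
r*t = 0.17 * 17 = 2.89; exp(-2.89) = 0.0555762
8.67363 * 0.0555762 = 0.482047
1 + 0.482047 = 1.48205
N = 3705 / 1.48205 = 2499.92 ≈ 2500

2500


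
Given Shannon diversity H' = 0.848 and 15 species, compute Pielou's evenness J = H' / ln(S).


ln(15) = 2.70805
J = H' / ln(S) = 0.848 / 2.70805 = 0.313140 ≈ 0.3131

0.3131


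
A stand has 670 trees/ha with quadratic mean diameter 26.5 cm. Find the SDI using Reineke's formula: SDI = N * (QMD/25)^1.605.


QMD/25 = 26.5/25 = 1.06
(1.06)^1.605 = exp(1.605 * ln(1.06)) = exp(1.605 * 0.0582689) = exp(0.0935216) = 1.09803
SDI = 670 * 1.09803 = 735.680 ≈ 736

736


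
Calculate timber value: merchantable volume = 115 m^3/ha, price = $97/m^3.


Value = 115 * 97 = $11155/ha

$11155/ha


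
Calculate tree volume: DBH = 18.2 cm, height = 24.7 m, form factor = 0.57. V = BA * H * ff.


(D/200)^2 = (18.2/200)^2 = 0.091^2 = 0.008281
BA = 3.141593 * 0.008281 = 0.0260155 m^2
V = 0.0260155 * 24.7 * 0.57 = 0.366272 ≈ 0.366 m^3

0.366 m^3


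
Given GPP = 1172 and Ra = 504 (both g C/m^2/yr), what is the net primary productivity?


NPP = GPP - Ra = 1172 - 504 = 668 g C/m^2/yr

668 g C/m^2/yr


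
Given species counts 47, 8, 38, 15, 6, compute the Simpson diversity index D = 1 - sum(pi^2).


Total N = 47 + 8 + 38 + 15 + 6 = 114
Per-species terms:
  p = 47/114 = 0.412281; p^2 = 0.412281^2 = 0.169976
  p = 8/114 = 0.070175; p^2 = 0.070175^2 = 0.004925
  p = 38/114 = 0.333333; p^2 = 0.333333^2 = 0.111111
  p = 15/114 = 0.131579; p^2 = 0.131579^2 = 0.017313
  p = 6/114 = 0.052632; p^2 = 0.052632^2 = 0.002770
sum(p^2) = 0.169976 + 0.004925 + 0.111111 + 0.017313 + 0.002770 = 0.306095
D = 1 - 0.306095 = 0.693905 ≈ 0.6939

0.6939


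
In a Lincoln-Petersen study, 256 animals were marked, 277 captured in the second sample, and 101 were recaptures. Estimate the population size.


N = M * C / R = 256 * 277 / 101 = 70912 / 101 = 702.10 ≈ 702

702 individuals


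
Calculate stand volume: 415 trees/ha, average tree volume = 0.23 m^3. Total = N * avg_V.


V_stand = 415 * 0.23 = 95.45 ≈ 95.5 m^3/ha

95.5 m^3/ha


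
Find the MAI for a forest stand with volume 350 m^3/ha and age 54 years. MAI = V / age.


MAI = 350 / 54 = 6.4815 ≈ 6.48 m^3/ha/yr

6.48 m^3/ha/yr


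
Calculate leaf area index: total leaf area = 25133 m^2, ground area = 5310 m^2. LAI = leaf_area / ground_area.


LAI = 25133 / 5310 = 4.7331 ≈ 4.73

4.73


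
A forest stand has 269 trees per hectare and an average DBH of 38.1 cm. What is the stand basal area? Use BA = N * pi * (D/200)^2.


(D/200)^2 = (38.1/200)^2 = 0.1905^2 = 0.03629025
Individual BA = 3.141593 * 0.03629025 = 0.114009 m^2
Stand BA = 269 * 0.114009 = 30.6684 ≈ 30.67 m^2/ha

30.67 m^2/ha


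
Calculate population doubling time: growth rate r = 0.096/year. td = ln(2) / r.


td = ln(2) / 0.096 = 0.693147 / 0.096 = 7.22028 ≈ 7.2 years

7.2 years


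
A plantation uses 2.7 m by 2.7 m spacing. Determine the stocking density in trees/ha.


N = 10000 / 2.7^2 = 10000 / 7.29 = 1371.74 ≈ 1372 trees/ha

1372 trees/ha


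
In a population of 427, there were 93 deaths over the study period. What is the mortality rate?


Mortality rate = 93 / 427 = 0.217799 ≈ 0.2178

0.2178


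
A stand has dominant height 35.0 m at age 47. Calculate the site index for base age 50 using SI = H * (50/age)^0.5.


50/47 = 1.06383
(1.06383)^0.5 = 1.03142
SI = 35.0 * 1.03142 = 36.0997 ≈ 36.1 m

36.1 m


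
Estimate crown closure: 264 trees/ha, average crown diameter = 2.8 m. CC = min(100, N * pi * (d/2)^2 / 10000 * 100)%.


(d/2)^2 = (2.8/2)^2 = 1.4^2 = 1.96
Crown area = 3.141593 * 1.96 = 6.15752 m^2
N * area / 10000 * 100 = 264 * 6.15752 / 10000 * 100 = 16.2559
CC = min(100, 16.2559) = 16.2559 ≈ 16.3%

16.3%


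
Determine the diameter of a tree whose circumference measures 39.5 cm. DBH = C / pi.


DBH = C / pi = 39.5 / 3.141593 = 12.5732 ≈ 12.57 cm

12.57 cm


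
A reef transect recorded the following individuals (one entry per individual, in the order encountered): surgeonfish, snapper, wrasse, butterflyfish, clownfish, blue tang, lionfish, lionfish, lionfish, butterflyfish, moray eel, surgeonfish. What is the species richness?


Total individuals logged = 12
Distinct species (count of individuals): surgeonfish (2), snapper (1), wrasse (1), butterflyfish (2), clownfish (1), blue tang (1), lionfish (3), moray eel (1)
Species richness = number of distinct species = 8

8


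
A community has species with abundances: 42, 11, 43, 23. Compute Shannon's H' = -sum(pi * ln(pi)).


Total N = 42 + 11 + 43 + 23 = 119
Per-species terms:
  p = 42/119 = 0.352941; ln(p) = -1.041454; p*ln(p) = 0.352941 * (-1.041454) = -0.367572
  p = 11/119 = 0.092437; ln(p) = -2.381228; p*ln(p) = 0.092437 * (-2.381228) = -0.220114
  p = 43/119 = 0.361345; ln(p) = -1.017922; p*ln(p) = 0.361345 * (-1.017922) = -0.367821
  p = 23/119 = 0.193277; ln(p) = -1.643631; p*ln(p) = 0.193277 * (-1.643631) = -0.317676
sum(p*ln(p)) = (-0.367572) + (-0.220114) + (-0.367821) + (-0.317676) = -1.273183
H' = -(-1.273183) = 1.273183 ≈ 1.2732

1.2732


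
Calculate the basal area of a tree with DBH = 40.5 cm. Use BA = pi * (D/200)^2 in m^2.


D/200 = 40.5/200 = 0.2025 m
(D/200)^2 = 0.2025^2 = 0.04100625
BA = 3.141593 * 0.04100625 = 0.128825 ≈ 0.1288 m^2

0.1288 m^2


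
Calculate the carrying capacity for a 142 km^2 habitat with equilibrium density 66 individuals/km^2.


K = 66 * 142 = 9372 individuals

9372 individuals


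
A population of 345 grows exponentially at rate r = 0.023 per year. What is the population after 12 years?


r*t = 0.023 * 12 = 0.276
exp(0.276) = 1.31785
N = 345 * 1.31785 = 454.658 ≈ 455

455


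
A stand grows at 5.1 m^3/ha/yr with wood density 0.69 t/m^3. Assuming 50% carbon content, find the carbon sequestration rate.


C = 5.1 * 0.69 * 0.5 = 1.7595 ≈ 1.76 t C/ha/yr

1.76 t C/ha/yr


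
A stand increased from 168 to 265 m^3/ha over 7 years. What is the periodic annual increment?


PAI = (V2 - V1) / period = (265 - 168) / 7 = 97 / 7 = 13.8571 ≈ 13.86 m^3/ha/yr

13.86 m^3/ha/yr


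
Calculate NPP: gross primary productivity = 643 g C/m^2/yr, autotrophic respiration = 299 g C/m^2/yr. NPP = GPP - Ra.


NPP = GPP - Ra = 643 - 299 = 344 g C/m^2/yr

344 g C/m^2/yr


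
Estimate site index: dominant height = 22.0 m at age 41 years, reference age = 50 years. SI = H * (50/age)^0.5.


50/41 = 1.21951
(1.21951)^0.5 = 1.10431
SI = 22.0 * 1.10431 = 24.2948 ≈ 24.3 m

24.3 m


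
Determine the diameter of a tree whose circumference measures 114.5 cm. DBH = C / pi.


DBH = C / pi = 114.5 / 3.141593 = 36.4465 ≈ 36.45 cm

36.45 cm


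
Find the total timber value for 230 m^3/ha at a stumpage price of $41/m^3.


Value = 230 * 41 = $9430/ha

$9430/ha


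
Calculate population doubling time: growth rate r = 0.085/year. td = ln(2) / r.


td = ln(2) / 0.085 = 0.693147 / 0.085 = 8.15467 ≈ 8.2 years

8.2 years


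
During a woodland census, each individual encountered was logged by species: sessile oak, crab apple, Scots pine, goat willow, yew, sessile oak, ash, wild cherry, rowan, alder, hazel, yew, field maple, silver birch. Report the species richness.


Total individuals logged = 14
Distinct species (count of individuals): sessile oak (2), crab apple (1), Scots pine (1), goat willow (1), yew (2), ash (1), wild cherry (1), rowan (1), alder (1), hazel (1), field maple (1), silver birch (1)
Species richness = number of distinct species = 12

12


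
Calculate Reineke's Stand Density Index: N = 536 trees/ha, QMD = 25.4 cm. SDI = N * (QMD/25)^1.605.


QMD/25 = 25.4/25 = 1.016
(1.016)^1.605 = exp(1.605 * ln(1.016)) = exp(1.605 * 0.0158733) = exp(0.0254766) = 1.02580
SDI = 536 * 1.02580 = 549.829 ≈ 550

550


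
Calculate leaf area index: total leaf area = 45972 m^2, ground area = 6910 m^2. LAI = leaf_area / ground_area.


LAI = 45972 / 6910 = 6.6530 ≈ 6.65

6.65


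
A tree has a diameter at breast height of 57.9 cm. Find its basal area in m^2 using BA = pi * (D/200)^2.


D/200 = 57.9/200 = 0.2895 m
(D/200)^2 = 0.2895^2 = 0.08381025
BA = 3.141593 * 0.08381025 = 0.263298 ≈ 0.2633 m^2

0.2633 m^2


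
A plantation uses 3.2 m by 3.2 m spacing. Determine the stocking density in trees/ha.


N = 10000 / 3.2^2 = 10000 / 10.24 = 976.563 ≈ 977 trees/ha

977 trees/ha


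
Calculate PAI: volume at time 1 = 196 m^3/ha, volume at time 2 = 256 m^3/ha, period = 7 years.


PAI = (V2 - V1) / period = (256 - 196) / 7 = 60 / 7 = 8.5714 ≈ 8.57 m^3/ha/yr

8.57 m^3/ha/yr


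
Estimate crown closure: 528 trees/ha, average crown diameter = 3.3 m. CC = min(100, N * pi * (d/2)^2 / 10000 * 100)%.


(d/2)^2 = (3.3/2)^2 = 1.65^2 = 2.7225
Crown area = 3.141593 * 2.7225 = 8.55299 m^2
N * area / 10000 * 100 = 528 * 8.55299 / 10000 * 100 = 45.1598
CC = min(100, 45.1598) = 45.1598 ≈ 45.2%

45.2%


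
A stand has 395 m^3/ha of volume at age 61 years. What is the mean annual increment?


MAI = 395 / 61 = 6.4754 ≈ 6.48 m^3/ha/yr

6.48 m^3/ha/yr


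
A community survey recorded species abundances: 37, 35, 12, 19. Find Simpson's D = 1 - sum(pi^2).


Total N = 37 + 35 + 12 + 19 = 103
Per-species terms:
  p = 37/103 = 0.359223; p^2 = 0.359223^2 = 0.129041
  p = 35/103 = 0.339806; p^2 = 0.339806^2 = 0.115468
  p = 12/103 = 0.116505; p^2 = 0.116505^2 = 0.013573
  p = 19/103 = 0.184466; p^2 = 0.184466^2 = 0.034028
sum(p^2) = 0.129041 + 0.115468 + 0.013573 + 0.034028 = 0.292110
D = 1 - 0.292110 = 0.707890 ≈ 0.7079

0.7079


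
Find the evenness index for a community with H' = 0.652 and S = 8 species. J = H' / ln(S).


ln(8) = 2.07944
J = H' / ln(S) = 0.652 / 2.07944 = 0.313546 ≈ 0.3135

0.3135


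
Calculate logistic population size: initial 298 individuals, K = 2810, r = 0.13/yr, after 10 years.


(K - N0)/N0 = (2810 - 298)/298 = 2512/298 = 8.42953
r*t = 0.13 * 10 = 1.3; exp(-1.3) = 0.272532
8.42953 * 0.272532 = 2.29732
1 + 2.29732 = 3.29732
N = 2810 / 3.29732 = 852.207 ≈ 852

852


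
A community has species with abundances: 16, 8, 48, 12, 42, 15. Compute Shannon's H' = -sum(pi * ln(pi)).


Total N = 16 + 8 + 48 + 12 + 42 + 15 = 141
Per-species terms:
  p = 16/141 = 0.113475; ln(p) = -2.176173; p*ln(p) = 0.113475 * (-2.176173) = -0.246941
  p = 8/141 = 0.056738; ln(p) = -2.869311; p*ln(p) = 0.056738 * (-2.869311) = -0.162799
  p = 48/141 = 0.340426; ln(p) = -1.077558; p*ln(p) = 0.340426 * (-1.077558) = -0.366829
  p = 12/141 = 0.085106; ln(p) = -2.463858; p*ln(p) = 0.085106 * (-2.463858) = -0.209689
  p = 42/141 = 0.297872; ln(p) = -1.211091; p*ln(p) = 0.297872 * (-1.211091) = -0.360750
  p = 15/141 = 0.106383; ln(p) = -2.240709; p*ln(p) = 0.106383 * (-2.240709) = -0.238373
sum(p*ln(p)) = (-0.246941) + (-0.162799) + (-0.366829) + (-0.209689) + (-0.360750) + (-0.238373) = -1.585381
H' = -(-1.585381) = 1.585381 ≈ 1.5854

1.5854


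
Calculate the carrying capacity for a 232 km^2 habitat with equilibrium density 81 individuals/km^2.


K = 81 * 232 = 18792 individuals

18792 individuals


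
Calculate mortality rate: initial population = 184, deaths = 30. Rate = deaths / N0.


Mortality rate = 30 / 184 = 0.163043 ≈ 0.1630

0.1630


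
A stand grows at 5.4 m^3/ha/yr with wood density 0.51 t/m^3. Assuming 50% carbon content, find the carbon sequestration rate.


C = 5.4 * 0.51 * 0.5 = 1.377 ≈ 1.38 t C/ha/yr

1.38 t C/ha/yr


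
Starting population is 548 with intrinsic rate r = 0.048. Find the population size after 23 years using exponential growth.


r*t = 0.048 * 23 = 1.104
exp(1.104) = 3.01621
N = 548 * 3.01621 = 1652.88 ≈ 1653

1653


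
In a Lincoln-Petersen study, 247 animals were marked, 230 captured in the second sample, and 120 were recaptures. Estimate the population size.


N = M * C / R = 247 * 230 / 120 = 56810 / 120 = 473.42 ≈ 473

473 individuals


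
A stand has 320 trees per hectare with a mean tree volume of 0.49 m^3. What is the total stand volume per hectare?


V_stand = 320 * 0.49 = 156.8 m^3/ha

156.8 m^3/ha


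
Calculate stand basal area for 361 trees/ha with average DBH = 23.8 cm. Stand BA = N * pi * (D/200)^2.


(D/200)^2 = (23.8/200)^2 = 0.119^2 = 0.014161
Individual BA = 3.141593 * 0.014161 = 0.0444881 m^2
Stand BA = 361 * 0.0444881 = 16.0602 ≈ 16.06 m^2/ha

16.06 m^2/ha


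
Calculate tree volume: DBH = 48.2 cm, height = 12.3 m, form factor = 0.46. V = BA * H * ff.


(D/200)^2 = (48.2/200)^2 = 0.241^2 = 0.058081
BA = 3.141593 * 0.058081 = 0.182467 m^2
V = 0.182467 * 12.3 * 0.46 = 1.03240 ≈ 1.032 m^3

1.032 m^3


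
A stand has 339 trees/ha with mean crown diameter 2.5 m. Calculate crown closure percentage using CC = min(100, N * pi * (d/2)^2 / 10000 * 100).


(d/2)^2 = (2.5/2)^2 = 1.25^2 = 1.5625
Crown area = 3.141593 * 1.5625 = 4.90874 m^2
N * area / 10000 * 100 = 339 * 4.90874 / 10000 * 100 = 16.6406
CC = min(100, 16.6406) = 16.6406 ≈ 16.6%

16.6%


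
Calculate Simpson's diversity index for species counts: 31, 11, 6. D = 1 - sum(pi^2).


Total N = 31 + 11 + 6 = 48
Per-species terms:
  p = 31/48 = 0.645833; p^2 = 0.645833^2 = 0.417100
  p = 11/48 = 0.229167; p^2 = 0.229167^2 = 0.052518
  p = 6/48 = 0.125000; p^2 = 0.125000^2 = 0.015625
sum(p^2) = 0.417100 + 0.052518 + 0.015625 = 0.485243
D = 1 - 0.485243 = 0.514757 ≈ 0.5148

0.5148


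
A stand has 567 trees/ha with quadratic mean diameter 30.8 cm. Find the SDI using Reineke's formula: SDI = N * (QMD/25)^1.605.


QMD/25 = 30.8/25 = 1.232
(1.232)^1.605 = exp(1.605 * ln(1.232)) = exp(1.605 * 0.208639) = exp(0.334866) = 1.39775
SDI = 567 * 1.39775 = 792.524 ≈ 793

793


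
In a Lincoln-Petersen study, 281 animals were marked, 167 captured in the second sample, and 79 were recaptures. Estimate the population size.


N = M * C / R = 281 * 167 / 79 = 46927 / 79 = 594.01 ≈ 594

594 individuals


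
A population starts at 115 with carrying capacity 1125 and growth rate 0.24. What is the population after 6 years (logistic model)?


(K - N0)/N0 = (1125 - 115)/115 = 1010/115 = 8.78261
r*t = 0.24 * 6 = 1.44; exp(-1.44) = 0.236928
8.78261 * 0.236928 = 2.08085
1 + 2.08085 = 3.08085
N = 1125 / 3.08085 = 365.159 ≈ 365

365


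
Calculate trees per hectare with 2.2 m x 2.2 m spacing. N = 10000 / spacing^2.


N = 10000 / 2.2^2 = 10000 / 4.84 = 2066.12 ≈ 2066 trees/ha

2066 trees/ha


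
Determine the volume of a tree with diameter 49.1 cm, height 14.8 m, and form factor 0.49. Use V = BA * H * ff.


(D/200)^2 = (49.1/200)^2 = 0.2455^2 = 0.06027025
BA = 3.141593 * 0.06027025 = 0.189345 m^2
V = 0.189345 * 14.8 * 0.49 = 1.37313 ≈ 1.373 m^3

1.373 m^3


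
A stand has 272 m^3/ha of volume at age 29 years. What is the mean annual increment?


MAI = 272 / 29 = 9.3793 ≈ 9.38 m^3/ha/yr

9.38 m^3/ha/yr


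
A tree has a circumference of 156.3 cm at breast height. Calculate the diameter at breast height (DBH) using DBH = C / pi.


DBH = C / pi = 156.3 / 3.141593 = 49.7518 ≈ 49.75 cm

49.75 cm


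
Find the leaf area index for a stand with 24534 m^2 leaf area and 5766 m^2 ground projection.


LAI = 24534 / 5766 = 4.2549 ≈ 4.25

4.25


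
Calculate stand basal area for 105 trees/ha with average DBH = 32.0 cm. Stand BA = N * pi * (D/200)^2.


(D/200)^2 = (32.0/200)^2 = 0.16^2 = 0.0256
Individual BA = 3.141593 * 0.0256 = 0.0804248 m^2
Stand BA = 105 * 0.0804248 = 8.44460 ≈ 8.44 m^2/ha

8.44 m^2/ha


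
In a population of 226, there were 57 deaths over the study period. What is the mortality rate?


Mortality rate = 57 / 226 = 0.252212 ≈ 0.2522

0.2522


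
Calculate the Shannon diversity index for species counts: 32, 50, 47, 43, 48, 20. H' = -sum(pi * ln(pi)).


Total N = 32 + 50 + 47 + 43 + 48 + 20 = 240
Per-species terms:
  p = 32/240 = 0.133333; ln(p) = -2.014906; p*ln(p) = 0.133333 * (-2.014906) = -0.268653
  p = 50/240 = 0.208333; ln(p) = -1.568618; p*ln(p) = 0.208333 * (-1.568618) = -0.326795
  p = 47/240 = 0.195833; ln(p) = -1.630493; p*ln(p) = 0.195833 * (-1.630493) = -0.319304
  p = 43/240 = 0.179167; ln(p) = -1.719437; p*ln(p) = 0.179167 * (-1.719437) = -0.308066
  p = 48/240 = 0.200000; ln(p) = -1.609438; p*ln(p) = 0.200000 * (-1.609438) = -0.321888
  p = 20/240 = 0.083333; ln(p) = -2.484911; p*ln(p) = 0.083333 * (-2.484911) = -0.207075
sum(p*ln(p)) = (-0.268653) + (-0.326795) + (-0.319304) + (-0.308066) + (-0.321888) + (-0.207075) = -1.751781
H' = -(-1.751781) = 1.751781 ≈ 1.7518

1.7518


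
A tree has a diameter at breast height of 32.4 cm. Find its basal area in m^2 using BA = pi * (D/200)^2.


D/200 = 32.4/200 = 0.162 m
(D/200)^2 = 0.162^2 = 0.026244
BA = 3.141593 * 0.026244 = 0.0824480 ≈ 0.0824 m^2

0.0824 m^2


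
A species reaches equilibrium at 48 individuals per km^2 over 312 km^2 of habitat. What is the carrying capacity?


K = 48 * 312 = 14976 individuals

14976 individuals


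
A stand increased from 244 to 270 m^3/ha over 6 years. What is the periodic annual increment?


PAI = (V2 - V1) / period = (270 - 244) / 6 = 26 / 6 = 4.3333 ≈ 4.33 m^3/ha/yr

4.33 m^3/ha/yr


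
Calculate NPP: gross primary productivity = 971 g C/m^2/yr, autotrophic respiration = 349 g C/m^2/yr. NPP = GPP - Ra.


NPP = GPP - Ra = 971 - 349 = 622 g C/m^2/yr

622 g C/m^2/yr


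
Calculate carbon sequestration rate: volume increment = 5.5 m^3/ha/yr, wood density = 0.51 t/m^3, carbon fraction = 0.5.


C = 5.5 * 0.51 * 0.5 = 1.4025 ≈ 1.40 t C/ha/yr

1.40 t C/ha/yr


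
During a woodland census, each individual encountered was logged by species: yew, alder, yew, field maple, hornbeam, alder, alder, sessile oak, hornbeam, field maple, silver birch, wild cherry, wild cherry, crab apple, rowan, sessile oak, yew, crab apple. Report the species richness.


Total individuals logged = 18
Distinct species (count of individuals): yew (3), alder (3), field maple (2), hornbeam (2), sessile oak (2), silver birch (1), wild cherry (2), crab apple (2), rowan (1)
Species richness = number of distinct species = 9

9


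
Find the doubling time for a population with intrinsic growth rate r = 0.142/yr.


td = ln(2) / 0.142 = 0.693147 / 0.142 = 4.88132 ≈ 4.9 years

4.9 years


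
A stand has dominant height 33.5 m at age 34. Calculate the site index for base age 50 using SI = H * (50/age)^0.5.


50/34 = 1.47059
(1.47059)^0.5 = 1.21268
SI = 33.5 * 1.21268 = 40.6248 ≈ 40.6 m

40.6 m


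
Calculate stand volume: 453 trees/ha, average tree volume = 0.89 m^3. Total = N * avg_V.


V_stand = 453 * 0.89 = 403.17 ≈ 403.2 m^3/ha

403.2 m^3/ha


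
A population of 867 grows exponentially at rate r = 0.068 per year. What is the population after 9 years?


r*t = 0.068 * 9 = 0.612
exp(0.612) = 1.84412
N = 867 * 1.84412 = 1598.85 ≈ 1599

1599


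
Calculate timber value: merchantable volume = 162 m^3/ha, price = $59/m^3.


Value = 162 * 59 = $9558/ha

$9558/ha


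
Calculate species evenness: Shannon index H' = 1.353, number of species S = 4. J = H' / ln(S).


ln(4) = 1.38629
J = H' / ln(S) = 1.353 / 1.38629 = 0.975986 ≈ 0.9760

0.9760


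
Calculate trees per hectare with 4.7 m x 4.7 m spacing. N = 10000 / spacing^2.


N = 10000 / 4.7^2 = 10000 / 22.09 = 452.694 ≈ 453 trees/ha

453 trees/ha


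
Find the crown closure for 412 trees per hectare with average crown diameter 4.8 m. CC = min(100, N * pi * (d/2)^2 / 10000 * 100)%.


(d/2)^2 = (4.8/2)^2 = 2.4^2 = 5.76
Crown area = 3.141593 * 5.76 = 18.0956 m^2
N * area / 10000 * 100 = 412 * 18.0956 / 10000 * 100 = 74.5539
CC = min(100, 74.5539) = 74.5539 ≈ 74.6%

74.6%


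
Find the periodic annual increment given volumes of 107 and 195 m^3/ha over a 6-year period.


PAI = (V2 - V1) / period = (195 - 107) / 6 = 88 / 6 = 14.6667 ≈ 14.67 m^3/ha/yr

14.67 m^3/ha/yr


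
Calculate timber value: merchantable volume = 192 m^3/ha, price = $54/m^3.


Value = 192 * 54 = $10368/ha

$10368/ha


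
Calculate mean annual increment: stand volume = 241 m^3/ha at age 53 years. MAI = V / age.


MAI = 241 / 53 = 4.5472 ≈ 4.55 m^3/ha/yr

4.55 m^3/ha/yr


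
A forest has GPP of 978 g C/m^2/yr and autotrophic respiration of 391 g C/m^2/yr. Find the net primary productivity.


NPP = GPP - Ra = 978 - 391 = 587 g C/m^2/yr

587 g C/m^2/yr


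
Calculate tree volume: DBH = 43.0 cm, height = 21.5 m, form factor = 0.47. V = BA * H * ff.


(D/200)^2 = (43.0/200)^2 = 0.215^2 = 0.046225
BA = 3.141593 * 0.046225 = 0.145220 m^2
V = 0.145220 * 21.5 * 0.47 = 1.46745 ≈ 1.467 m^3

1.467 m^3


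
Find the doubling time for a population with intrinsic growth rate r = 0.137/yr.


td = ln(2) / 0.137 = 0.693147 / 0.137 = 5.05947 ≈ 5.1 years

5.1 years


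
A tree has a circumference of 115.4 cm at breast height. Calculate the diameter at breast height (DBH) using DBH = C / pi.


DBH = C / pi = 115.4 / 3.141593 = 36.7330 ≈ 36.73 cm

36.73 cm


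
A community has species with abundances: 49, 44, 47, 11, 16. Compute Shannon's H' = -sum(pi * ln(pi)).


Total N = 49 + 44 + 47 + 11 + 16 = 167
Per-species terms:
  p = 49/167 = 0.293413; ln(p) = -1.226174; p*ln(p) = 0.293413 * (-1.226174) = -0.359775
  p = 44/167 = 0.263473; ln(p) = -1.333804; p*ln(p) = 0.263473 * (-1.333804) = -0.351421
  p = 47/167 = 0.281437; ln(p) = -1.267847; p*ln(p) = 0.281437 * (-1.267847) = -0.356819
  p = 11/167 = 0.065868; ln(p) = -2.720103; p*ln(p) = 0.065868 * (-2.720103) = -0.179168
  p = 16/167 = 0.095808; ln(p) = -2.345409; p*ln(p) = 0.095808 * (-2.345409) = -0.224709
sum(p*ln(p)) = (-0.359775) + (-0.351421) + (-0.356819) + (-0.179168) + (-0.224709) = -1.471892
H' = -(-1.471892) = 1.471892 ≈ 1.4719

1.4719


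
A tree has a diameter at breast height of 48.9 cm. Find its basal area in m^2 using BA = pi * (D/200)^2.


D/200 = 48.9/200 = 0.2445 m
(D/200)^2 = 0.2445^2 = 0.05978025
BA = 3.141593 * 0.05978025 = 0.187805 ≈ 0.1878 m^2

0.1878 m^2


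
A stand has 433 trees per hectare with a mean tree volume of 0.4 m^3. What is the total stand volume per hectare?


V_stand = 433 * 0.4 = 173.2 m^3/ha

173.2 m^3/ha


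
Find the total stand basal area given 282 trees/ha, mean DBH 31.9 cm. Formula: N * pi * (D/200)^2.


(D/200)^2 = (31.9/200)^2 = 0.1595^2 = 0.02544025
Individual BA = 3.141593 * 0.02544025 = 0.0799229 m^2
Stand BA = 282 * 0.0799229 = 22.5383 ≈ 22.54 m^2/ha

22.54 m^2/ha


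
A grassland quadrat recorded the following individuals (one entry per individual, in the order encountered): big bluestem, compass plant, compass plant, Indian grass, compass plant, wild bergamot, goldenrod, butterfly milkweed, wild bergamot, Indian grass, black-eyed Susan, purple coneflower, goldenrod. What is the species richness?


Total individuals logged = 13
Distinct species (count of individuals): big bluestem (1), compass plant (3), Indian grass (2), wild bergamot (2), goldenrod (2), butterfly milkweed (1), black-eyed Susan (1), purple coneflower (1)
Species richness = number of distinct species = 8

8


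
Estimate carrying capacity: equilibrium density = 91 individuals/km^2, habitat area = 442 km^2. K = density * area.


K = 91 * 442 = 40222 individuals

40222 individuals


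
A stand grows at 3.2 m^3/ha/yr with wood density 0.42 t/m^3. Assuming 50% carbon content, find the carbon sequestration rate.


C = 3.2 * 0.42 * 0.5 = 0.672 ≈ 0.67 t C/ha/yr

0.67 t C/ha/yr


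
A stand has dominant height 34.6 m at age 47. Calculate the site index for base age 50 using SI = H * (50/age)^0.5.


50/47 = 1.06383
(1.06383)^0.5 = 1.03142
SI = 34.6 * 1.03142 = 35.6871 ≈ 35.7 m

35.7 m


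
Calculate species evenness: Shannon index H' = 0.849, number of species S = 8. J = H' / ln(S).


ln(8) = 2.07944
J = H' / ln(S) = 0.849 / 2.07944 = 0.408283 ≈ 0.4083

0.4083


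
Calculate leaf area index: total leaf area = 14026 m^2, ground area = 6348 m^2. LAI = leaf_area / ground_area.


LAI = 14026 / 6348 = 2.2095 ≈ 2.21

2.21


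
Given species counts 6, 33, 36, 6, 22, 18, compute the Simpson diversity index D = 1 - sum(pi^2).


Total N = 6 + 33 + 36 + 6 + 22 + 18 = 121
Per-species terms:
  p = 6/121 = 0.049587; p^2 = 0.049587^2 = 0.002459
  p = 33/121 = 0.272727; p^2 = 0.272727^2 = 0.074380
  p = 36/121 = 0.297521; p^2 = 0.297521^2 = 0.088519
  p = 6/121 = 0.049587; p^2 = 0.049587^2 = 0.002459
  p = 22/121 = 0.181818; p^2 = 0.181818^2 = 0.033058
  p = 18/121 = 0.148760; p^2 = 0.148760^2 = 0.022130
sum(p^2) = 0.002459 + 0.074380 + 0.088519 + 0.002459 + 0.033058 + 0.022130 = 0.223005
D = 1 - 0.223005 = 0.776995 ≈ 0.7770

0.7770


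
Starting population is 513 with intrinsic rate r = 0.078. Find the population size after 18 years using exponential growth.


r*t = 0.078 * 18 = 1.404
exp(1.404) = 4.07145
N = 513 * 4.07145 = 2088.65 ≈ 2089

2089


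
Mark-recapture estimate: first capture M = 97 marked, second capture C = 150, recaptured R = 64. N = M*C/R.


N = M * C / R = 97 * 150 / 64 = 14550 / 64 = 227.34 ≈ 227

227 individuals


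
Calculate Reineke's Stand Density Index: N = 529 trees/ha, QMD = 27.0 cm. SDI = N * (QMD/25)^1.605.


QMD/25 = 27.0/25 = 1.08
(1.08)^1.605 = exp(1.605 * ln(1.08)) = exp(1.605 * 0.0769610) = exp(0.123522) = 1.13147
SDI = 529 * 1.13147 = 598.548 ≈ 599

599


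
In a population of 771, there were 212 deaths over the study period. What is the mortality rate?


Mortality rate = 212 / 771 = 0.274968 ≈ 0.2750

0.2750


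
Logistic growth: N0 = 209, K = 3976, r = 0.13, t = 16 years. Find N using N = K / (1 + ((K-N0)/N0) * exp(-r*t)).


(K - N0)/N0 = (3976 - 209)/209 = 3767/209 = 18.0239
r*t = 0.13 * 16 = 2.08; exp(-2.08) = 0.124930
18.0239 * 0.124930 = 2.25173
1 + 2.25173 = 3.25173
N = 3976 / 3.25173 = 1222.73 ≈ 1223

1223


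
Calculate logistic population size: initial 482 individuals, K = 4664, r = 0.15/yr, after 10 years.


(K - N0)/N0 = (4664 - 482)/482 = 4182/482 = 8.67635
r*t = 0.15 * 10 = 1.5; exp(-1.5) = 0.223130
8.67635 * 0.223130 = 1.93595
1 + 1.93595 = 2.93595
N = 4664 / 2.93595 = 1588.58 ≈ 1589

1589


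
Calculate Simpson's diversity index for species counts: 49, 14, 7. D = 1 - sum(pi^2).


Total N = 49 + 14 + 7 = 70
Per-species terms:
  p = 49/70 = 0.700000; p^2 = 0.700000^2 = 0.490000
  p = 14/70 = 0.200000; p^2 = 0.200000^2 = 0.040000
  p = 7/70 = 0.100000; p^2 = 0.100000^2 = 0.010000
sum(p^2) = 0.490000 + 0.040000 + 0.010000 = 0.540000
D = 1 - 0.540000 = 0.460000 ≈ 0.4600

0.4600


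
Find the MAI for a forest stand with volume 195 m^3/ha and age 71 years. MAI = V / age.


MAI = 195 / 71 = 2.7465 ≈ 2.75 m^3/ha/yr

2.75 m^3/ha/yr


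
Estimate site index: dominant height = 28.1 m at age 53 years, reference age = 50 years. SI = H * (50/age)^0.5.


50/53 = 0.943396
(0.943396)^0.5 = 0.971286
SI = 28.1 * 0.971286 = 27.2931 ≈ 27.3 m

27.3 m


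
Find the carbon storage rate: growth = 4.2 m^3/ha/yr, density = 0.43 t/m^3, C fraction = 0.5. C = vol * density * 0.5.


C = 4.2 * 0.43 * 0.5 = 0.903 ≈ 0.90 t C/ha/yr

0.90 t C/ha/yr


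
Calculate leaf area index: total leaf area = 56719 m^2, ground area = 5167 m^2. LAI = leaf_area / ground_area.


LAI = 56719 / 5167 = 10.9772 ≈ 10.98

10.98


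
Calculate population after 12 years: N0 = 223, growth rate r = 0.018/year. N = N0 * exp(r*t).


r*t = 0.018 * 12 = 0.216
exp(0.216) = 1.24110
N = 223 * 1.24110 = 276.765 ≈ 277

277


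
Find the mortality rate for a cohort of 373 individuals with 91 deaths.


Mortality rate = 91 / 373 = 0.243968 ≈ 0.2440

0.2440


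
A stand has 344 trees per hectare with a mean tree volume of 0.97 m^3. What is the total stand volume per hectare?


V_stand = 344 * 0.97 = 333.68 ≈ 333.7 m^3/ha

333.7 m^3/ha


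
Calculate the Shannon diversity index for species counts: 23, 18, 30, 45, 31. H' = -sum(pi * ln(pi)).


Total N = 23 + 18 + 30 + 45 + 31 = 147
Per-species terms:
  p = 23/147 = 0.156463; ln(p) = -1.854936; p*ln(p) = 0.156463 * (-1.854936) = -0.290229
  p = 18/147 = 0.122449; ln(p) = -2.100061; p*ln(p) = 0.122449 * (-2.100061) = -0.257150
  p = 30/147 = 0.204082; ln(p) = -1.589233; p*ln(p) = 0.204082 * (-1.589233) = -0.324334
  p = 45/147 = 0.306122; ln(p) = -1.183772; p*ln(p) = 0.306122 * (-1.183772) = -0.362379
  p = 31/147 = 0.210884; ln(p) = -1.556447; p*ln(p) = 0.210884 * (-1.556447) = -0.328230
sum(p*ln(p)) = (-0.290229) + (-0.257150) + (-0.324334) + (-0.362379) + (-0.328230) = -1.562322
H' = -(-1.562322) = 1.562322 ≈ 1.5623

1.5623


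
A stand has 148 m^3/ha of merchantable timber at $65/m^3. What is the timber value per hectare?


Value = 148 * 65 = $9620/ha

$9620/ha


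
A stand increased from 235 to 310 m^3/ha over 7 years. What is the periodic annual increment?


PAI = (V2 - V1) / period = (310 - 235) / 7 = 75 / 7 = 10.7143 ≈ 10.71 m^3/ha/yr

10.71 m^3/ha/yr


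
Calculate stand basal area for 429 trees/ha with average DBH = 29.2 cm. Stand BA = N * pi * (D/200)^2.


(D/200)^2 = (29.2/200)^2 = 0.146^2 = 0.021316
Individual BA = 3.141593 * 0.021316 = 0.0669662 m^2
Stand BA = 429 * 0.0669662 = 28.7285 ≈ 28.73 m^2/ha

28.73 m^2/ha


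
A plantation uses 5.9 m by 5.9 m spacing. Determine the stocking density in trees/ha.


N = 10000 / 5.9^2 = 10000 / 34.81 = 287.274 ≈ 287 trees/ha

287 trees/ha


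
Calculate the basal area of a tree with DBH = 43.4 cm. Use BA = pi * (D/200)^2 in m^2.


D/200 = 43.4/200 = 0.217 m
(D/200)^2 = 0.217^2 = 0.047089
BA = 3.141593 * 0.047089 = 0.147934 ≈ 0.1479 m^2

0.1479 m^2


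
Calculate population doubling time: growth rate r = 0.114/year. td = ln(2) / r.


td = ln(2) / 0.114 = 0.693147 / 0.114 = 6.08024 ≈ 6.1 years

6.1 years


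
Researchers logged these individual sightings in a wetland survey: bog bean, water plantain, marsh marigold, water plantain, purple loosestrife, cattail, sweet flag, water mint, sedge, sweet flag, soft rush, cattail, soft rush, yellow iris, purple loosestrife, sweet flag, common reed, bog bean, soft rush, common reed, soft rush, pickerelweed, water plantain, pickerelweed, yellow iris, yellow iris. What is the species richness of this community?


Total individuals logged = 26
Distinct species (count of individuals): bog bean (2), water plantain (3), marsh marigold (1), purple loosestrife (2), cattail (2), sweet flag (3), water mint (1), sedge (1), soft rush (4), yellow iris (3), common reed (2), pickerelweed (2)
Species richness = number of distinct species = 12

12


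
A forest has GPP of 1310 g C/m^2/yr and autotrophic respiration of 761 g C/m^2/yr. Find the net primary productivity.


NPP = GPP - Ra = 1310 - 761 = 549 g C/m^2/yr

549 g C/m^2/yr


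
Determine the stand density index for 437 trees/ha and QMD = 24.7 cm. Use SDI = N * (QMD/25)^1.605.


QMD/25 = 24.7/25 = 0.988
(0.988)^1.605 = exp(1.605 * ln(0.988)) = exp(1.605 * (-0.0120726)) = exp(-0.0193765) = 0.980810
SDI = 437 * 0.980810 = 428.614 ≈ 429

429


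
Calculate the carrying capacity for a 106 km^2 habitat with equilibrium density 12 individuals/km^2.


K = 12 * 106 = 1272 individuals

1272 individuals


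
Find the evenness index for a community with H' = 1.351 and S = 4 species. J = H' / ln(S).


ln(4) = 1.38629
J = H' / ln(S) = 1.351 / 1.38629 = 0.974544 ≈ 0.9745

0.9745


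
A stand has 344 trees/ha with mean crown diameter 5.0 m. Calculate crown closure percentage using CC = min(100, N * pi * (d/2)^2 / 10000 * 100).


(d/2)^2 = (5.0/2)^2 = 2.5^2 = 6.25
Crown area = 3.141593 * 6.25 = 19.6350 m^2
N * area / 10000 * 100 = 344 * 19.6350 / 10000 * 100 = 67.5444
CC = min(100, 67.5444) = 67.5444 ≈ 67.5%

67.5%


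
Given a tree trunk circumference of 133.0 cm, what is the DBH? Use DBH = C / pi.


DBH = C / pi = 133.0 / 3.141593 = 42.3352 ≈ 42.34 cm

42.34 cm


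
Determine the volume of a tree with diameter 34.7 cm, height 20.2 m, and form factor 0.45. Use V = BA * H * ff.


(D/200)^2 = (34.7/200)^2 = 0.1735^2 = 0.03010225
BA = 3.141593 * 0.03010225 = 0.0945690 m^2
V = 0.0945690 * 20.2 * 0.45 = 0.859632 ≈ 0.860 m^3

0.860 m^3


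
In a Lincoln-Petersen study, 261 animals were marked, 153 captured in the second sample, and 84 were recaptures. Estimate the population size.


N = M * C / R = 261 * 153 / 84 = 39933 / 84 = 475.39 ≈ 475

475 individuals


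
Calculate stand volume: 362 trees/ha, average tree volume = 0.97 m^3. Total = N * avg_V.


V_stand = 362 * 0.97 = 351.14 ≈ 351.1 m^3/ha

351.1 m^3/ha


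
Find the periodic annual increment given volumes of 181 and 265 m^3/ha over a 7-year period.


PAI = (V2 - V1) / period = (265 - 181) / 7 = 84 / 7 = 12.00 m^3/ha/yr

12.00 m^3/ha/yr


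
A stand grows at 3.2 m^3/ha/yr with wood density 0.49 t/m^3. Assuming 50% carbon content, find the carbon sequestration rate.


C = 3.2 * 0.49 * 0.5 = 0.784 ≈ 0.78 t C/ha/yr

0.78 t C/ha/yr


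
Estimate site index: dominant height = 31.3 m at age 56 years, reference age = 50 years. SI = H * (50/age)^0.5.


50/56 = 0.892857
(0.892857)^0.5 = 0.944911
SI = 31.3 * 0.944911 = 29.5757 ≈ 29.6 m

29.6 m


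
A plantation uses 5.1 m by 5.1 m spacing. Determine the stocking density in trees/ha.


N = 10000 / 5.1^2 = 10000 / 26.01 = 384.468 ≈ 384 trees/ha

384 trees/ha


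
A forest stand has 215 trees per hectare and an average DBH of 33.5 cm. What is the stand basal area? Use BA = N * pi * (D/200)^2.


(D/200)^2 = (33.5/200)^2 = 0.1675^2 = 0.02805625
Individual BA = 3.141593 * 0.02805625 = 0.0881413 m^2
Stand BA = 215 * 0.0881413 = 18.9504 ≈ 18.95 m^2/ha

18.95 m^2/ha


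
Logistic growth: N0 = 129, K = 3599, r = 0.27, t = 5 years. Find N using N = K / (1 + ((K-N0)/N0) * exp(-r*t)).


(K - N0)/N0 = (3599 - 129)/129 = 3470/129 = 26.8992
r*t = 0.27 * 5 = 1.35; exp(-1.35) = 0.259240
26.8992 * 0.259240 = 6.97335
1 + 6.97335 = 7.97335
N = 3599 / 7.97335 = 451.379 ≈ 451

451


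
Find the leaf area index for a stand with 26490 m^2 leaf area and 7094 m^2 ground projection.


LAI = 26490 / 7094 = 3.7341 ≈ 3.73

3.73


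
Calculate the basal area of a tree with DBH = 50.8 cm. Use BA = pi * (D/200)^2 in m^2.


D/200 = 50.8/200 = 0.254 m
(D/200)^2 = 0.254^2 = 0.064516
BA = 3.141593 * 0.064516 = 0.202683 ≈ 0.2027 m^2

0.2027 m^2


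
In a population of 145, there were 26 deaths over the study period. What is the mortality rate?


Mortality rate = 26 / 145 = 0.179310 ≈ 0.1793

0.1793


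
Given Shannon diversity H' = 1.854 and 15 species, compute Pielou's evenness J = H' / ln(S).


ln(15) = 2.70805
J = H' / ln(S) = 1.854 / 2.70805 = 0.684625 ≈ 0.6846

0.6846


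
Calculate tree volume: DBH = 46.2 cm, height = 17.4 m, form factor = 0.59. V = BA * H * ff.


(D/200)^2 = (46.2/200)^2 = 0.231^2 = 0.053361
BA = 3.141593 * 0.053361 = 0.167639 m^2
V = 0.167639 * 17.4 * 0.59 = 1.72098 ≈ 1.721 m^3

1.721 m^3


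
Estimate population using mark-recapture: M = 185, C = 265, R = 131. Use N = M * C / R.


N = M * C / R = 185 * 265 / 131 = 49025 / 131 = 374.24 ≈ 374

374 individuals


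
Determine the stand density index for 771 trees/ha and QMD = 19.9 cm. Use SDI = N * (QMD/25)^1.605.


QMD/25 = 19.9/25 = 0.796
(0.796)^1.605 = exp(1.605 * ln(0.796)) = exp(1.605 * (-0.228156)) = exp(-0.366190) = 0.693371
SDI = 771 * 0.693371 = 534.589 ≈ 535

535


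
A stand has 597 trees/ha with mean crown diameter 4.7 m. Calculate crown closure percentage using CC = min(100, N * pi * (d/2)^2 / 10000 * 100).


(d/2)^2 = (4.7/2)^2 = 2.35^2 = 5.5225
Crown area = 3.141593 * 5.5225 = 17.3494 m^2
N * area / 10000 * 100 = 597 * 17.3494 / 10000 * 100 = 103.576
CC = min(100, 103.576) = 100%

100%


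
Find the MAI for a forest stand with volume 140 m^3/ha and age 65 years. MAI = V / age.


MAI = 140 / 65 = 2.1538 ≈ 2.15 m^3/ha/yr

2.15 m^3/ha/yr


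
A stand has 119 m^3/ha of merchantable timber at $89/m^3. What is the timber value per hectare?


Value = 119 * 89 = $10591/ha

$10591/ha


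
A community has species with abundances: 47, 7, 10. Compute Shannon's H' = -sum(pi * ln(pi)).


Total N = 47 + 7 + 10 = 64
Per-species terms:
  p = 47/64 = 0.734375; ln(p) = -0.308735; p*ln(p) = 0.734375 * (-0.308735) = -0.226727
  p = 7/64 = 0.109375; ln(p) = -2.212973; p*ln(p) = 0.109375 * (-2.212973) = -0.242044
  p = 10/64 = 0.156250; ln(p) = -1.856298; p*ln(p) = 0.156250 * (-1.856298) = -0.290047
sum(p*ln(p)) = (-0.226727) + (-0.242044) + (-0.290047) = -0.758818
H' = -(-0.758818) = 0.758818 ≈ 0.7588

0.7588


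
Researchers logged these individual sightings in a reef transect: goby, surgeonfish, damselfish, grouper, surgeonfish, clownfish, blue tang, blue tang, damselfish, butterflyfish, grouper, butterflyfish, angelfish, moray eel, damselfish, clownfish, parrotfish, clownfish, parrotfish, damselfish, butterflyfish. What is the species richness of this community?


Total individuals logged = 21
Distinct species (count of individuals): goby (1), surgeonfish (2), damselfish (4), grouper (2), clownfish (3), blue tang (2), butterflyfish (3), angelfish (1), moray eel (1), parrotfish (2)
Species richness = number of distinct species = 10

10


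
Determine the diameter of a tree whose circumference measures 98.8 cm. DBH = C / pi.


DBH = C / pi = 98.8 / 3.141593 = 31.4490 ≈ 31.45 cm

31.45 cm


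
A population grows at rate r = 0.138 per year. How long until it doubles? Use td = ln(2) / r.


td = ln(2) / 0.138 = 0.693147 / 0.138 = 5.02280 ≈ 5.0 years

5.0 years


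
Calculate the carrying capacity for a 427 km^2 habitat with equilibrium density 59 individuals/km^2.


K = 59 * 427 = 25193 individuals

25193 individuals


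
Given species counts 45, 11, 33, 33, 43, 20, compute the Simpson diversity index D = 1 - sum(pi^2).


Total N = 45 + 11 + 33 + 33 + 43 + 20 = 185
Per-species terms:
  p = 45/185 = 0.243243; p^2 = 0.243243^2 = 0.059167
  p = 11/185 = 0.059459; p^2 = 0.059459^2 = 0.003535
  p = 33/185 = 0.178378; p^2 = 0.178378^2 = 0.031819
  p = 33/185 = 0.178378; p^2 = 0.178378^2 = 0.031819
  p = 43/185 = 0.232432; p^2 = 0.232432^2 = 0.054025
  p = 20/185 = 0.108108; p^2 = 0.108108^2 = 0.011687
sum(p^2) = 0.059167 + 0.003535 + 0.031819 + 0.031819 + 0.054025 + 0.011687 = 0.192052
D = 1 - 0.192052 = 0.807948 ≈ 0.8079

0.8079


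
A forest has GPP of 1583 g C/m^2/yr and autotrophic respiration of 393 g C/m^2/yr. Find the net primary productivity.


NPP = GPP - Ra = 1583 - 393 = 1190 g C/m^2/yr

1190 g C/m^2/yr


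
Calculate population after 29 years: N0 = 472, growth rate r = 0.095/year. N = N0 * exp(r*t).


r*t = 0.095 * 29 = 2.755
exp(2.755) = 15.7210
N = 472 * 15.7210 = 7420.31 ≈ 7420

7420


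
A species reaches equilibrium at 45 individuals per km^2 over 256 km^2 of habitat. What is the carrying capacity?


K = 45 * 256 = 11520 individuals

11520 individuals


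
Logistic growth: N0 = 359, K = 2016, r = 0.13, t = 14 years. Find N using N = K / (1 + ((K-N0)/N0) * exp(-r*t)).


(K - N0)/N0 = (2016 - 359)/359 = 1657/359 = 4.61560
r*t = 0.13 * 14 = 1.82; exp(-1.82) = 0.162026
4.61560 * 0.162026 = 0.747847
1 + 0.747847 = 1.74785
N = 2016 / 1.74785 = 1153.42 ≈ 1153

1153


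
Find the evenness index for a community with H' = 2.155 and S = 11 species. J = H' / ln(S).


ln(11) = 2.39790
J = H' / ln(S) = 2.155 / 2.39790 = 0.898703 ≈ 0.8987

0.8987
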